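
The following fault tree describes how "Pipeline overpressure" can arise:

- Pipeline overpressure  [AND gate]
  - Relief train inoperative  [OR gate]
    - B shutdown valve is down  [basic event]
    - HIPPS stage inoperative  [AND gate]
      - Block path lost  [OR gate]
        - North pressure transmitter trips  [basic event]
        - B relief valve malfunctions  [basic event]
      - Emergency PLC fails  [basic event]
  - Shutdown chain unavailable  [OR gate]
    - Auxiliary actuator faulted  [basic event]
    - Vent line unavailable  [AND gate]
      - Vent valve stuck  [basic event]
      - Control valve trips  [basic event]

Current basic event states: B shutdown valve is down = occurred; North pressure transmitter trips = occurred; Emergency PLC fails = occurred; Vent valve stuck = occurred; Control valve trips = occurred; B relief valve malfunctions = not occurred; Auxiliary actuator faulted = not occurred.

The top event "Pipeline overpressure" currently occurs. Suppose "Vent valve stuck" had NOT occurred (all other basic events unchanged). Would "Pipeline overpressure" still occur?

Counterfactual: set "Vent valve stuck" to not occurred.
Block path lost [OR]: North pressure transmitter trips=occurs, B relief valve malfunctions=not → at least one input occurs → occurs.
HIPPS stage inoperative [AND]: Block path lost=occurs, Emergency PLC fails=occurs → all inputs occur → occurs.
Relief train inoperative [OR]: B shutdown valve is down=occurs, HIPPS stage inoperative=occurs → at least one input occurs → occurs.
Vent line unavailable [AND]: Vent valve stuck=not, Control valve trips=occurs → not all inputs occur → does not occur.
Shutdown chain unavailable [OR]: Auxiliary actuator faulted=not, Vent line unavailable=not → no input occurs → does not occur.
Pipeline overpressure [AND]: Relief train inoperative=occurs, Shutdown chain unavailable=not → not all inputs occur → does not occur.

No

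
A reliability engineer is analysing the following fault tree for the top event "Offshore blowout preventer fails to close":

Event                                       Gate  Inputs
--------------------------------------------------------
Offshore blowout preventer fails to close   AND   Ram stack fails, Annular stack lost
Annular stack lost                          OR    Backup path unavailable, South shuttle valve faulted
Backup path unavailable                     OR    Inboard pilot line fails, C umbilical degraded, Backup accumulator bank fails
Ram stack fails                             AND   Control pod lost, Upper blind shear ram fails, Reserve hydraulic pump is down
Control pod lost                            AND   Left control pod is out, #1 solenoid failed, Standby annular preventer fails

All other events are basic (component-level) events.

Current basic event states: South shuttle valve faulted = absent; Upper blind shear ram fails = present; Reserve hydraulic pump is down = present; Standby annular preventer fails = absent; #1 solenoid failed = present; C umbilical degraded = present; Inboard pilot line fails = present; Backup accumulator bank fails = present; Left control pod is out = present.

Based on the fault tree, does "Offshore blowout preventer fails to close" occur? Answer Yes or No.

No

Control pod lost [AND]: Left control pod is out=occurs, #1 solenoid failed=occurs, Standby annular preventer fails=not → not all inputs occur → does not occur.
Ram stack fails [AND]: Control pod lost=not, Upper blind shear ram fails=occurs, Reserve hydraulic pump is down=occurs → not all inputs occur → does not occur.
Backup path unavailable [OR]: Inboard pilot line fails=occurs, C umbilical degraded=occurs, Backup accumulator bank fails=occurs → at least one input occurs → occurs.
Annular stack lost [OR]: Backup path unavailable=occurs, South shuttle valve faulted=not → at least one input occurs → occurs.
Offshore blowout preventer fails to close [AND]: Ram stack fails=not, Annular stack lost=occurs → not all inputs occur → does not occur.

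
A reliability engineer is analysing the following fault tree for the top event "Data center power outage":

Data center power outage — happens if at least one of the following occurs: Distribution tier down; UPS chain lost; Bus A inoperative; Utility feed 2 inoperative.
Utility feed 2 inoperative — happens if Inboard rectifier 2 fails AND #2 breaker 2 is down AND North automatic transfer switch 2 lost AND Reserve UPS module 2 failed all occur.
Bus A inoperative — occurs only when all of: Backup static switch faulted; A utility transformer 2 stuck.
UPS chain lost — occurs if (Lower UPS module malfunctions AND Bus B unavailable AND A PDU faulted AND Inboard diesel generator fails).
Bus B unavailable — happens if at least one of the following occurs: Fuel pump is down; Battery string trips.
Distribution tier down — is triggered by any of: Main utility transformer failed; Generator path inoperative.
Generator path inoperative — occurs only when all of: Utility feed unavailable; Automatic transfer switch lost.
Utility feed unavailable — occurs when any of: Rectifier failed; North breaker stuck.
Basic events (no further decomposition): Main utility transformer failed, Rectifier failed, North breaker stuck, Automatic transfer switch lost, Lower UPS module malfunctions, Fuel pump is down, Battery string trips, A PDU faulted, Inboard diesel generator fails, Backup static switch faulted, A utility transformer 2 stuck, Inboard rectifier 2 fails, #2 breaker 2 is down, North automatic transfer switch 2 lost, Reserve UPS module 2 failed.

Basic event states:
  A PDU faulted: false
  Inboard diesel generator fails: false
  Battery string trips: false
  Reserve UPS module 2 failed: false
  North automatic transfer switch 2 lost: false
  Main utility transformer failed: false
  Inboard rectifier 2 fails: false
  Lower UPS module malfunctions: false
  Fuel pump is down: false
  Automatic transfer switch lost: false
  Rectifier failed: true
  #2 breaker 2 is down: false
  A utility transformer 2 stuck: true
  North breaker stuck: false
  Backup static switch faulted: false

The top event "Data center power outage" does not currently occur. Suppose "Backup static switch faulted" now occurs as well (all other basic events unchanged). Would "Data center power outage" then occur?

Yes

Counterfactual: set "Backup static switch faulted" to occurred.
Utility feed unavailable [OR]: Rectifier failed=occurs, North breaker stuck=not → at least one input occurs → occurs.
Generator path inoperative [AND]: Utility feed unavailable=occurs, Automatic transfer switch lost=not → not all inputs occur → does not occur.
Distribution tier down [OR]: Main utility transformer failed=not, Generator path inoperative=not → no input occurs → does not occur.
Bus B unavailable [OR]: Fuel pump is down=not, Battery string trips=not → no input occurs → does not occur.
UPS chain lost [AND]: Lower UPS module malfunctions=not, Bus B unavailable=not, A PDU faulted=not, Inboard diesel generator fails=not → not all inputs occur → does not occur.
Bus A inoperative [AND]: Backup static switch faulted=occurs, A utility transformer 2 stuck=occurs → all inputs occur → occurs.
Utility feed 2 inoperative [AND]: Inboard rectifier 2 fails=not, #2 breaker 2 is down=not, North automatic transfer switch 2 lost=not, Reserve UPS module 2 failed=not → not all inputs occur → does not occur.
Data center power outage [OR]: Distribution tier down=not, UPS chain lost=not, Bus A inoperative=occurs, Utility feed 2 inoperative=not → at least one input occurs → occurs.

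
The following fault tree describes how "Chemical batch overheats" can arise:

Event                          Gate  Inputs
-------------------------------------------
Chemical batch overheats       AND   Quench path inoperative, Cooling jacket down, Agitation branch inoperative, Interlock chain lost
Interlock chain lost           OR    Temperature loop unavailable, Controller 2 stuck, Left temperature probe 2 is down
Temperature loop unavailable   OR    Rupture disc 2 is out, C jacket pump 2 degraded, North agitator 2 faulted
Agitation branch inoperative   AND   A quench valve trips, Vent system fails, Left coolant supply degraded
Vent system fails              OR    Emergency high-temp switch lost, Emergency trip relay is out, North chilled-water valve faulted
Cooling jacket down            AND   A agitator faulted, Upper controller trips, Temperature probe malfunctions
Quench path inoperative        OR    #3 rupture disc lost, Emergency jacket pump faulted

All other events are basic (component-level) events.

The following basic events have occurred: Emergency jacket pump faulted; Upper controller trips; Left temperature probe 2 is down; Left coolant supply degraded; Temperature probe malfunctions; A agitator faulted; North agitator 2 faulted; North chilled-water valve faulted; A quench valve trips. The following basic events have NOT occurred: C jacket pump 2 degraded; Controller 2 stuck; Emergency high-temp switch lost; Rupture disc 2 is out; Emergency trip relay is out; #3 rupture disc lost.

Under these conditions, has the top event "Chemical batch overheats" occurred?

Quench path inoperative [OR]: #3 rupture disc lost=not, Emergency jacket pump faulted=occurs → at least one input occurs → occurs.
Cooling jacket down [AND]: A agitator faulted=occurs, Upper controller trips=occurs, Temperature probe malfunctions=occurs → all inputs occur → occurs.
Vent system fails [OR]: Emergency high-temp switch lost=not, Emergency trip relay is out=not, North chilled-water valve faulted=occurs → at least one input occurs → occurs.
Agitation branch inoperative [AND]: A quench valve trips=occurs, Vent system fails=occurs, Left coolant supply degraded=occurs → all inputs occur → occurs.
Temperature loop unavailable [OR]: Rupture disc 2 is out=not, C jacket pump 2 degraded=not, North agitator 2 faulted=occurs → at least one input occurs → occurs.
Interlock chain lost [OR]: Temperature loop unavailable=occurs, Controller 2 stuck=not, Left temperature probe 2 is down=occurs → at least one input occurs → occurs.
Chemical batch overheats [AND]: Quench path inoperative=occurs, Cooling jacket down=occurs, Agitation branch inoperative=occurs, Interlock chain lost=occurs → all inputs occur → occurs.

Yes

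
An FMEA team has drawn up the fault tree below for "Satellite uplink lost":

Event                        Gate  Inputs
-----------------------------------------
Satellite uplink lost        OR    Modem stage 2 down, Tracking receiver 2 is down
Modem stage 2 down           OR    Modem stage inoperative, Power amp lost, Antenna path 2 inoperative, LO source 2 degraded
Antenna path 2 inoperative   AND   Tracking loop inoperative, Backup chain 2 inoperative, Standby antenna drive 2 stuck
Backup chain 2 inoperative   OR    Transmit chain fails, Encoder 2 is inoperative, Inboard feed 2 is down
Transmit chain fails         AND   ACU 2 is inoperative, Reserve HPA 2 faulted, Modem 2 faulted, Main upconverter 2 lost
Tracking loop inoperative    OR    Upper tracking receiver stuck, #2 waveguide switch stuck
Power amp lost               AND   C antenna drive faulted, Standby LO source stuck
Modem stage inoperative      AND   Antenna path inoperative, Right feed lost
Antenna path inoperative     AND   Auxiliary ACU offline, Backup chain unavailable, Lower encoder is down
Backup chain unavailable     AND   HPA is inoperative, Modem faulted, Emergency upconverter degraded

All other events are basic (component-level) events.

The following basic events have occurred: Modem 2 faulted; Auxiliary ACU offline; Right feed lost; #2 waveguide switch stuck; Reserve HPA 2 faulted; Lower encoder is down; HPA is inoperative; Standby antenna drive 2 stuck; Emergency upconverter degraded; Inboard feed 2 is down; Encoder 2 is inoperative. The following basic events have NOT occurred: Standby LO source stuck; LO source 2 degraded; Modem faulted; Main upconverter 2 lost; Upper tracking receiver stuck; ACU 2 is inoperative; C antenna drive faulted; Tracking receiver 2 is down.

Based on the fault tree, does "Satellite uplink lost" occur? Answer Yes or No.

Backup chain unavailable [AND]: HPA is inoperative=occurs, Modem faulted=not, Emergency upconverter degraded=occurs → not all inputs occur → does not occur.
Antenna path inoperative [AND]: Auxiliary ACU offline=occurs, Backup chain unavailable=not, Lower encoder is down=occurs → not all inputs occur → does not occur.
Modem stage inoperative [AND]: Antenna path inoperative=not, Right feed lost=occurs → not all inputs occur → does not occur.
Power amp lost [AND]: C antenna drive faulted=not, Standby LO source stuck=not → not all inputs occur → does not occur.
Tracking loop inoperative [OR]: Upper tracking receiver stuck=not, #2 waveguide switch stuck=occurs → at least one input occurs → occurs.
Transmit chain fails [AND]: ACU 2 is inoperative=not, Reserve HPA 2 faulted=occurs, Modem 2 faulted=occurs, Main upconverter 2 lost=not → not all inputs occur → does not occur.
Backup chain 2 inoperative [OR]: Transmit chain fails=not, Encoder 2 is inoperative=occurs, Inboard feed 2 is down=occurs → at least one input occurs → occurs.
Antenna path 2 inoperative [AND]: Tracking loop inoperative=occurs, Backup chain 2 inoperative=occurs, Standby antenna drive 2 stuck=occurs → all inputs occur → occurs.
Modem stage 2 down [OR]: Modem stage inoperative=not, Power amp lost=not, Antenna path 2 inoperative=occurs, LO source 2 degraded=not → at least one input occurs → occurs.
Satellite uplink lost [OR]: Modem stage 2 down=occurs, Tracking receiver 2 is down=not → at least one input occurs → occurs.

Yes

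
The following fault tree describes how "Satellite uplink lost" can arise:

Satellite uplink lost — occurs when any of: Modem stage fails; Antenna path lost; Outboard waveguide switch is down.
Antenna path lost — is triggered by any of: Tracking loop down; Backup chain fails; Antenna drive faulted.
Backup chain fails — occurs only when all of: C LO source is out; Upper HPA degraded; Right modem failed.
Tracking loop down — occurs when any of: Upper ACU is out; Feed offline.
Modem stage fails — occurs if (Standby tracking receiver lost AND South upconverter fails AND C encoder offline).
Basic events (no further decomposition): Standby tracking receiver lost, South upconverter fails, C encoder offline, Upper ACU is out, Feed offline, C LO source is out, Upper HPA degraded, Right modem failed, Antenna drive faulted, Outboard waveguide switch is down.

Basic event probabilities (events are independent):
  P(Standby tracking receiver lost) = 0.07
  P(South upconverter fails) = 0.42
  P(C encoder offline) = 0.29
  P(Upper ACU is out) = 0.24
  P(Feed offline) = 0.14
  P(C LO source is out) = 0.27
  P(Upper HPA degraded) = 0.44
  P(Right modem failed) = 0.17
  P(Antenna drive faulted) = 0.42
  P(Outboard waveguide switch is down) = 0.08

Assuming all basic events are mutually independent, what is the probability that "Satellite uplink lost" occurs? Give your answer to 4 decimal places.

P(Modem stage fails) [AND] = 0.07 × 0.42 × 0.29 = 0.008526
P(Tracking loop down) [OR] = 1 − (1−0.24) × (1−0.14) = 0.346400
P(Backup chain fails) [AND] = 0.27 × 0.44 × 0.17 = 0.020196
P(Antenna path lost) [OR] = 1 − (1−0.346400) × (1−0.020196) × (1−0.42) = 0.628568
P(Satellite uplink lost) [OR] = 1 − (1−0.008526) × (1−0.628568) × (1−0.08) = 0.661196
Rounded to 4 decimal places: P(Satellite uplink lost) ≈ 0.6612.

0.6612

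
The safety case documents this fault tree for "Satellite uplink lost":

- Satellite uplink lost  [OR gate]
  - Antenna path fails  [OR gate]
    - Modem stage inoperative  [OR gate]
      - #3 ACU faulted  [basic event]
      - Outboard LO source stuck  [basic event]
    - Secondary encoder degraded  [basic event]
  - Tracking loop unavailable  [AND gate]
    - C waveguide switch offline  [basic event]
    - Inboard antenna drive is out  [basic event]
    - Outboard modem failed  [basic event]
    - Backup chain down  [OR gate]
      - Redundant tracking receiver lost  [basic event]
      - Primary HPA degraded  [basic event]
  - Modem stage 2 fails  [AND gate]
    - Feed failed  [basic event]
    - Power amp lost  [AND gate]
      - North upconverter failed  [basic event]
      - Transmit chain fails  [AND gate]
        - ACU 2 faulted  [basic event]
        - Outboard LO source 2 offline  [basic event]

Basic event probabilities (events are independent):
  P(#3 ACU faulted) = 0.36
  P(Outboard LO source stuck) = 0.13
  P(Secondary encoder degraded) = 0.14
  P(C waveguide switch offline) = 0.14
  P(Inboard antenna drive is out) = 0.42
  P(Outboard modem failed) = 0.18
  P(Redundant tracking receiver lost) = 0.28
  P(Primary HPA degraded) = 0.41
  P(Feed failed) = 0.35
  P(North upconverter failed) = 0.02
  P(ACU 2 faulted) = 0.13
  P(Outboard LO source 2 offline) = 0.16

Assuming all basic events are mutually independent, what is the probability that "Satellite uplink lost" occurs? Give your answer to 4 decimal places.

0.5241

P(Modem stage inoperative) [OR] = 1 − (1−0.36) × (1−0.13) = 0.443200
P(Antenna path fails) [OR] = 1 − (1−0.443200) × (1−0.14) = 0.521152
P(Backup chain down) [OR] = 1 − (1−0.28) × (1−0.41) = 0.575200
P(Tracking loop unavailable) [AND] = 0.14 × 0.42 × 0.18 × 0.575200 = 0.006088
P(Transmit chain fails) [AND] = 0.13 × 0.16 = 0.020800
P(Power amp lost) [AND] = 0.02 × 0.020800 = 0.000416
P(Modem stage 2 fails) [AND] = 0.35 × 0.000416 = 0.000146
P(Satellite uplink lost) [OR] = 1 − (1−0.521152) × (1−0.006088) × (1−0.000146) = 0.524137
Rounded to 4 decimal places: P(Satellite uplink lost) ≈ 0.5241.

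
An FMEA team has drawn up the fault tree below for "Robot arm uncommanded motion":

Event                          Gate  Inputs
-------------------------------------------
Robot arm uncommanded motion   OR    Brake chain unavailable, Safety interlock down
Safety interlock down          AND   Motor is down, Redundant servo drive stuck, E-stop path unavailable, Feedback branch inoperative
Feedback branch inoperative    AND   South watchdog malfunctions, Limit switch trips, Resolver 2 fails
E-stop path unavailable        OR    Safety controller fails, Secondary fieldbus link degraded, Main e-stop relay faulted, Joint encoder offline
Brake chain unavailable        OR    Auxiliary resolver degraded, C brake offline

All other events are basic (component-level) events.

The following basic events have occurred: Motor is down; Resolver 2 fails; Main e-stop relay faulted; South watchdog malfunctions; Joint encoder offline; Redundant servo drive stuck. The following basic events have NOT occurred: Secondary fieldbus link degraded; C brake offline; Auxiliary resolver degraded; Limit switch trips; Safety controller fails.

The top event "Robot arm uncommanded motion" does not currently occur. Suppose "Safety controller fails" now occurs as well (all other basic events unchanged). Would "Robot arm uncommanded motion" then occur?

No

Counterfactual: set "Safety controller fails" to occurred.
Brake chain unavailable [OR]: Auxiliary resolver degraded=not, C brake offline=not → no input occurs → does not occur.
E-stop path unavailable [OR]: Safety controller fails=occurs, Secondary fieldbus link degraded=not, Main e-stop relay faulted=occurs, Joint encoder offline=occurs → at least one input occurs → occurs.
Feedback branch inoperative [AND]: South watchdog malfunctions=occurs, Limit switch trips=not, Resolver 2 fails=occurs → not all inputs occur → does not occur.
Safety interlock down [AND]: Motor is down=occurs, Redundant servo drive stuck=occurs, E-stop path unavailable=occurs, Feedback branch inoperative=not → not all inputs occur → does not occur.
Robot arm uncommanded motion [OR]: Brake chain unavailable=not, Safety interlock down=not → no input occurs → does not occur.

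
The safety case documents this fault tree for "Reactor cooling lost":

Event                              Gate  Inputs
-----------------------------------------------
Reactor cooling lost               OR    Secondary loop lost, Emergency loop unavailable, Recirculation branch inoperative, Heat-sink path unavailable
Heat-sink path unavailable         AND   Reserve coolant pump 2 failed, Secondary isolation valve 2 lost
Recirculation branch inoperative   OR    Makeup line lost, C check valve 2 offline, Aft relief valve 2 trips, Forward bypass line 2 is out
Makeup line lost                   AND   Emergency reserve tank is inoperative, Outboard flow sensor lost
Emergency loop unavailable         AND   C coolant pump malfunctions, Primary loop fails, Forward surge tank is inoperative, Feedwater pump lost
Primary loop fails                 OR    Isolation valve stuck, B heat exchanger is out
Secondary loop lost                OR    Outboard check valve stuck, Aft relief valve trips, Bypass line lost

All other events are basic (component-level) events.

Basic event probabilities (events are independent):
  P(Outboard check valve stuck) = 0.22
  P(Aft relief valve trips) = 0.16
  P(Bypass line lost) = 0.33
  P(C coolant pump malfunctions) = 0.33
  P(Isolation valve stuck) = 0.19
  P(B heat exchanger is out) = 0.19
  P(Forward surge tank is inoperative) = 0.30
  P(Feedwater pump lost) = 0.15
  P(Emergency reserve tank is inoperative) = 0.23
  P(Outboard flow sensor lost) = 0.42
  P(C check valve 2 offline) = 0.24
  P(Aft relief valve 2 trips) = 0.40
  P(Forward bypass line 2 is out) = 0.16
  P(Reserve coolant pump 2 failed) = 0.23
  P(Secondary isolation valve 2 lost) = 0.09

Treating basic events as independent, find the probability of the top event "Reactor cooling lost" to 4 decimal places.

P(Secondary loop lost) [OR] = 1 − (1−0.22) × (1−0.16) × (1−0.33) = 0.561016
P(Primary loop fails) [OR] = 1 − (1−0.19) × (1−0.19) = 0.343900
P(Emergency loop unavailable) [AND] = 0.33 × 0.343900 × 0.30 × 0.15 = 0.005107
P(Makeup line lost) [AND] = 0.23 × 0.42 = 0.096600
P(Recirculation branch inoperative) [OR] = 1 − (1−0.096600) × (1−0.24) × (1−0.40) × (1−0.16) = 0.653962
P(Heat-sink path unavailable) [AND] = 0.23 × 0.09 = 0.020700
P(Reactor cooling lost) [OR] = 1 − (1−0.561016) × (1−0.005107) × (1−0.653962) × (1−0.020700) = 0.851999
Rounded to 4 decimal places: P(Reactor cooling lost) ≈ 0.8520.

0.8520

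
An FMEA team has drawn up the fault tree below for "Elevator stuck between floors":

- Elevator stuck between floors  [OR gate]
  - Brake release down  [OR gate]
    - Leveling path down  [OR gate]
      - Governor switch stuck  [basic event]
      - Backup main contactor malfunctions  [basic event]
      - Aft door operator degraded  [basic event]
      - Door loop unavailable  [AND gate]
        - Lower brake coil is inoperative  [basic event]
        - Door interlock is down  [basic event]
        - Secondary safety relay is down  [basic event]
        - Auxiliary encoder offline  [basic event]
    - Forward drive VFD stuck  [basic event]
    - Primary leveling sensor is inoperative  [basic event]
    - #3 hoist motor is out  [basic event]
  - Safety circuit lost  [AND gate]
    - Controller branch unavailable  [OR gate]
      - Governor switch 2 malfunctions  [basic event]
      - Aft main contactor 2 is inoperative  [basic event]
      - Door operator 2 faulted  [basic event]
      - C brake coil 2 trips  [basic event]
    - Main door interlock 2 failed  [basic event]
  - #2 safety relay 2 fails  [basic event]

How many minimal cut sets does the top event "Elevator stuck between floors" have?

Door loop unavailable [AND]: one cut set from each child combined → 1 × 1 × 1 × 1 = 1 cut set(s).
Leveling path down [OR]: union of children's cut sets → 4 cut set(s).
Brake release down [OR]: union of children's cut sets → 7 cut set(s).
Controller branch unavailable [OR]: union of children's cut sets → 4 cut set(s).
Safety circuit lost [AND]: one cut set from each child combined → 4 × 1 = 4 cut set(s).
Elevator stuck between floors [OR]: union of children's cut sets → 12 cut set(s).

12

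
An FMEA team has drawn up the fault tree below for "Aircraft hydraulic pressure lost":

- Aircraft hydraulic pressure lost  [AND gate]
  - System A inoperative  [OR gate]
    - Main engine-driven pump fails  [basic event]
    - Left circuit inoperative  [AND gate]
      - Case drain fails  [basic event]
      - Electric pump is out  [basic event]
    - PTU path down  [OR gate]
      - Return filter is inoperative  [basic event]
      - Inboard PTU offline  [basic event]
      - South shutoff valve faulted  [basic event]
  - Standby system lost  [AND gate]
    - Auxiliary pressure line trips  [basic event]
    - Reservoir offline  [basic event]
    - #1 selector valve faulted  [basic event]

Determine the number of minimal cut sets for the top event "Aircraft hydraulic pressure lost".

5

Left circuit inoperative [AND]: one cut set from each child combined → 1 × 1 = 1 cut set(s).
PTU path down [OR]: union of children's cut sets → 3 cut set(s).
System A inoperative [OR]: union of children's cut sets → 5 cut set(s).
Standby system lost [AND]: one cut set from each child combined → 1 × 1 × 1 = 1 cut set(s).
Aircraft hydraulic pressure lost [AND]: one cut set from each child combined → 5 × 1 = 5 cut set(s).
Minimal cut sets: {#1 selector valve faulted, Auxiliary pressure line trips, Main engine-driven pump fails, Reservoir offline}; {#1 selector valve faulted, Auxiliary pressure line trips, Case drain fails, Electric pump is out, Reservoir offline}; {#1 selector valve faulted, Auxiliary pressure line trips, Reservoir offline, Return filter is inoperative}; {#1 selector valve faulted, Auxiliary pressure line trips, Inboard PTU offline, Reservoir offline}; {#1 selector valve faulted, Auxiliary pressure line trips, Reservoir offline, South shutoff valve faulted}.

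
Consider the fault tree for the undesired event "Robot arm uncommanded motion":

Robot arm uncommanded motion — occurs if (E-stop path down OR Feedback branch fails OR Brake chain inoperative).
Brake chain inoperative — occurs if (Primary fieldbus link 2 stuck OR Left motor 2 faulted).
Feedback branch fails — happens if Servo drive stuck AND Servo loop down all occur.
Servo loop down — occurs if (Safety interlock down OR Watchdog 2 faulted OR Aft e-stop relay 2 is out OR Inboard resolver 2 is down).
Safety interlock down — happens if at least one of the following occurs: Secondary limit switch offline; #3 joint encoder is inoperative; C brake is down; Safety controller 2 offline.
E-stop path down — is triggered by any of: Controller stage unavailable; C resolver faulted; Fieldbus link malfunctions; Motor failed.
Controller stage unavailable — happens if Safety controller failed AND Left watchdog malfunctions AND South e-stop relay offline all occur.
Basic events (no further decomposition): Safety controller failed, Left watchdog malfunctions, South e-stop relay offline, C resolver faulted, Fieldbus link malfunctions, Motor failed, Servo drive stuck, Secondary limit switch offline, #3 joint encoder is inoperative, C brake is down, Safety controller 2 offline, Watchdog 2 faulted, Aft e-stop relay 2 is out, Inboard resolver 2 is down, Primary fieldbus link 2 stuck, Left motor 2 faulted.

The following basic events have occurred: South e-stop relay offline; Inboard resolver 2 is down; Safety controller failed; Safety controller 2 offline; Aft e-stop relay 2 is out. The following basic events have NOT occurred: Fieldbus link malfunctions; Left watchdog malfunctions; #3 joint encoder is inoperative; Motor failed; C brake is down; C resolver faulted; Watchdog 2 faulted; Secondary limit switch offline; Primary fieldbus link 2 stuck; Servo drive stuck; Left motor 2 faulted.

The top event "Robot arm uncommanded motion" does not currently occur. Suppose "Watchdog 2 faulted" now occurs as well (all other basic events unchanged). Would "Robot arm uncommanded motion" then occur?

No

Counterfactual: set "Watchdog 2 faulted" to occurred.
Controller stage unavailable [AND]: Safety controller failed=occurs, Left watchdog malfunctions=not, South e-stop relay offline=occurs → not all inputs occur → does not occur.
E-stop path down [OR]: Controller stage unavailable=not, C resolver faulted=not, Fieldbus link malfunctions=not, Motor failed=not → no input occurs → does not occur.
Safety interlock down [OR]: Secondary limit switch offline=not, #3 joint encoder is inoperative=not, C brake is down=not, Safety controller 2 offline=occurs → at least one input occurs → occurs.
Servo loop down [OR]: Safety interlock down=occurs, Watchdog 2 faulted=occurs, Aft e-stop relay 2 is out=occurs, Inboard resolver 2 is down=occurs → at least one input occurs → occurs.
Feedback branch fails [AND]: Servo drive stuck=not, Servo loop down=occurs → not all inputs occur → does not occur.
Brake chain inoperative [OR]: Primary fieldbus link 2 stuck=not, Left motor 2 faulted=not → no input occurs → does not occur.
Robot arm uncommanded motion [OR]: E-stop path down=not, Feedback branch fails=not, Brake chain inoperative=not → no input occurs → does not occur.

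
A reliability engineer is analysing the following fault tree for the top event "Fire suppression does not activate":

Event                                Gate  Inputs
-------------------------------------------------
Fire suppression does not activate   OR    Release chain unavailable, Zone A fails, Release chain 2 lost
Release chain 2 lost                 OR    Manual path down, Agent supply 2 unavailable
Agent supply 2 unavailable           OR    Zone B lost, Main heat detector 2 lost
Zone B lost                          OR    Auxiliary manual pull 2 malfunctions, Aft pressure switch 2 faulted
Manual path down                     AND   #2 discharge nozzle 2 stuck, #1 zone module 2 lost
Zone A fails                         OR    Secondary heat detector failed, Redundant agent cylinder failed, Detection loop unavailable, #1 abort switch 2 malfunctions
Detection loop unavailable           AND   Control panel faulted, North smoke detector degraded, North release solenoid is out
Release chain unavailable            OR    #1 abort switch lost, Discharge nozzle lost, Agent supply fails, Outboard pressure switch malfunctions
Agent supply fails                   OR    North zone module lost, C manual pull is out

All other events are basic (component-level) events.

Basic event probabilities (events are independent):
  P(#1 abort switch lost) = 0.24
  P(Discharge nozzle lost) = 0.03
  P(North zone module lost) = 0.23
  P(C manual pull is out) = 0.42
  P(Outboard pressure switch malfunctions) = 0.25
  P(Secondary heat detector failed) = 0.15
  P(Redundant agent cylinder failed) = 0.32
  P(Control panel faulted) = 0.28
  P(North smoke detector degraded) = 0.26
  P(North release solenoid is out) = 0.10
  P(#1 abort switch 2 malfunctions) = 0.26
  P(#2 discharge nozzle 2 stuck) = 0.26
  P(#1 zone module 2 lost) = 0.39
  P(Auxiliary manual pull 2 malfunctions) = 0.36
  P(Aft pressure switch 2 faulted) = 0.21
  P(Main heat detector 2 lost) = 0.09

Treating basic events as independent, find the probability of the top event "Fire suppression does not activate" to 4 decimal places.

P(Agent supply fails) [OR] = 1 − (1−0.23) × (1−0.42) = 0.553400
P(Release chain unavailable) [OR] = 1 − (1−0.24) × (1−0.03) × (1−0.553400) × (1−0.25) = 0.753075
P(Detection loop unavailable) [AND] = 0.28 × 0.26 × 0.10 = 0.007280
P(Zone A fails) [OR] = 1 − (1−0.15) × (1−0.32) × (1−0.007280) × (1−0.26) = 0.575394
P(Manual path down) [AND] = 0.26 × 0.39 = 0.101400
P(Zone B lost) [OR] = 1 − (1−0.36) × (1−0.21) = 0.494400
P(Agent supply 2 unavailable) [OR] = 1 − (1−0.494400) × (1−0.09) = 0.539904
P(Release chain 2 lost) [OR] = 1 − (1−0.101400) × (1−0.539904) = 0.586558
P(Fire suppression does not activate) [OR] = 1 − (1−0.753075) × (1−0.575394) × (1−0.586558) = 0.956652
Rounded to 4 decimal places: P(Fire suppression does not activate) ≈ 0.9567.

0.9567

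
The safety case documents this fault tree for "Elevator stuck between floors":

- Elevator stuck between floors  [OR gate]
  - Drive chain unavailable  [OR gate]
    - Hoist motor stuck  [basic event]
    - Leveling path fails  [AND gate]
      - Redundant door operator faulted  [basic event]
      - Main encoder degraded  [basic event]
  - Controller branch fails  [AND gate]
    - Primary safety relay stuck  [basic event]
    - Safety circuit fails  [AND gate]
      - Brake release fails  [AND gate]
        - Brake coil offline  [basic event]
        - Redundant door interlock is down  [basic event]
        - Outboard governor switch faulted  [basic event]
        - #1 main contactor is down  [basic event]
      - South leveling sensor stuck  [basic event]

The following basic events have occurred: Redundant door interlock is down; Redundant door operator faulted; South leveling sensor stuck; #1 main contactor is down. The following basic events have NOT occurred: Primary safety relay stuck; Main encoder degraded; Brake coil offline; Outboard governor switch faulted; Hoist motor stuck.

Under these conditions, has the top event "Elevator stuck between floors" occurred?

Leveling path fails [AND]: Redundant door operator faulted=occurs, Main encoder degraded=not → not all inputs occur → does not occur.
Drive chain unavailable [OR]: Hoist motor stuck=not, Leveling path fails=not → no input occurs → does not occur.
Brake release fails [AND]: Brake coil offline=not, Redundant door interlock is down=occurs, Outboard governor switch faulted=not, #1 main contactor is down=occurs → not all inputs occur → does not occur.
Safety circuit fails [AND]: Brake release fails=not, South leveling sensor stuck=occurs → not all inputs occur → does not occur.
Controller branch fails [AND]: Primary safety relay stuck=not, Safety circuit fails=not → not all inputs occur → does not occur.
Elevator stuck between floors [OR]: Drive chain unavailable=not, Controller branch fails=not → no input occurs → does not occur.

No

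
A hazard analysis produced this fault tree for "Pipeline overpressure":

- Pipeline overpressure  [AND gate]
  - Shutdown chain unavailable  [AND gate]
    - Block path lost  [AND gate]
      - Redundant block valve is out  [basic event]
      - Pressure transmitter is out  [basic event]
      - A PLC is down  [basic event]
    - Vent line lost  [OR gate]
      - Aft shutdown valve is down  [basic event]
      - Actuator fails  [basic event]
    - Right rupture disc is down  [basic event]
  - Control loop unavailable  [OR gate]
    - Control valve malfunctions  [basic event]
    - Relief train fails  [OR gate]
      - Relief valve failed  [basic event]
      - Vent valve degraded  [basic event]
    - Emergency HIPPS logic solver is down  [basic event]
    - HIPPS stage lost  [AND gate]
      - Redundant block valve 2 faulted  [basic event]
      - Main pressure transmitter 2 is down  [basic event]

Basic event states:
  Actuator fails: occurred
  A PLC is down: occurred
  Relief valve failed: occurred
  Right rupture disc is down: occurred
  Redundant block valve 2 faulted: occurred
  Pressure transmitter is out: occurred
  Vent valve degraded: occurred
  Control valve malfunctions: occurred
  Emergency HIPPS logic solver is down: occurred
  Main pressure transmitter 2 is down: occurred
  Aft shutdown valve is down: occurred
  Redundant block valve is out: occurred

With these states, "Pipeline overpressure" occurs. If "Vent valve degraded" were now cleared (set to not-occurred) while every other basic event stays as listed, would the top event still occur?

Counterfactual: set "Vent valve degraded" to not occurred.
Block path lost [AND]: Redundant block valve is out=occurs, Pressure transmitter is out=occurs, A PLC is down=occurs → all inputs occur → occurs.
Vent line lost [OR]: Aft shutdown valve is down=occurs, Actuator fails=occurs → at least one input occurs → occurs.
Shutdown chain unavailable [AND]: Block path lost=occurs, Vent line lost=occurs, Right rupture disc is down=occurs → all inputs occur → occurs.
Relief train fails [OR]: Relief valve failed=occurs, Vent valve degraded=not → at least one input occurs → occurs.
HIPPS stage lost [AND]: Redundant block valve 2 faulted=occurs, Main pressure transmitter 2 is down=occurs → all inputs occur → occurs.
Control loop unavailable [OR]: Control valve malfunctions=occurs, Relief train fails=occurs, Emergency HIPPS logic solver is down=occurs, HIPPS stage lost=occurs → at least one input occurs → occurs.
Pipeline overpressure [AND]: Shutdown chain unavailable=occurs, Control loop unavailable=occurs → all inputs occur → occurs.

Yes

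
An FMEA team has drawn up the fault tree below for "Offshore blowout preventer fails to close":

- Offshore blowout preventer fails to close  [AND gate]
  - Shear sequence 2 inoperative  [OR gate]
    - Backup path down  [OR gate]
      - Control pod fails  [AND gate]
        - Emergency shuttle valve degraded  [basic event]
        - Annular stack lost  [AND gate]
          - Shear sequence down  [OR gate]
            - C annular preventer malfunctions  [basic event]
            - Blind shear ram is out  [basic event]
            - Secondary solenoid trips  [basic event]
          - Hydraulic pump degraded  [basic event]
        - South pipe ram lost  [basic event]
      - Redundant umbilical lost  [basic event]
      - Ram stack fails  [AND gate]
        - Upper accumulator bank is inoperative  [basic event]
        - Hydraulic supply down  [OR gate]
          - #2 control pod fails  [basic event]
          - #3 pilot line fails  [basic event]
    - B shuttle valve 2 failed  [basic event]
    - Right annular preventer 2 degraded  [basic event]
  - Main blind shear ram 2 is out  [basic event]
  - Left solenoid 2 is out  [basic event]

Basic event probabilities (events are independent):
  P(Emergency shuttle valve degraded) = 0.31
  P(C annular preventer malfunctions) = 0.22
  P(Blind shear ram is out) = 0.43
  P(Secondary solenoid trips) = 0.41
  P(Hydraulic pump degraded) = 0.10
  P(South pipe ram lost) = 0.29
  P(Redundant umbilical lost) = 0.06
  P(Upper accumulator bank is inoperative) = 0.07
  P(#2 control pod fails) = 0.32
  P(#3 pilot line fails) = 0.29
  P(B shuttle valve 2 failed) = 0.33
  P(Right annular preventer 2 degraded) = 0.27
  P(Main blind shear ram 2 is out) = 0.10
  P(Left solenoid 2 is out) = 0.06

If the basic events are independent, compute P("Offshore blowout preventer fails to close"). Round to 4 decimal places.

0.0034

P(Shear sequence down) [OR] = 1 − (1−0.22) × (1−0.43) × (1−0.41) = 0.737686
P(Annular stack lost) [AND] = 0.737686 × 0.10 = 0.073769
P(Control pod fails) [AND] = 0.31 × 0.073769 × 0.29 = 0.006632
P(Hydraulic supply down) [OR] = 1 − (1−0.32) × (1−0.29) = 0.517200
P(Ram stack fails) [AND] = 0.07 × 0.517200 = 0.036204
P(Backup path down) [OR] = 1 − (1−0.006632) × (1−0.06) × (1−0.036204) = 0.100040
P(Shear sequence 2 inoperative) [OR] = 1 − (1−0.100040) × (1−0.33) × (1−0.27) = 0.559830
P(Offshore blowout preventer fails to close) [AND] = 0.559830 × 0.10 × 0.06 = 0.003359
Rounded to 4 decimal places: P(Offshore blowout preventer fails to close) ≈ 0.0034.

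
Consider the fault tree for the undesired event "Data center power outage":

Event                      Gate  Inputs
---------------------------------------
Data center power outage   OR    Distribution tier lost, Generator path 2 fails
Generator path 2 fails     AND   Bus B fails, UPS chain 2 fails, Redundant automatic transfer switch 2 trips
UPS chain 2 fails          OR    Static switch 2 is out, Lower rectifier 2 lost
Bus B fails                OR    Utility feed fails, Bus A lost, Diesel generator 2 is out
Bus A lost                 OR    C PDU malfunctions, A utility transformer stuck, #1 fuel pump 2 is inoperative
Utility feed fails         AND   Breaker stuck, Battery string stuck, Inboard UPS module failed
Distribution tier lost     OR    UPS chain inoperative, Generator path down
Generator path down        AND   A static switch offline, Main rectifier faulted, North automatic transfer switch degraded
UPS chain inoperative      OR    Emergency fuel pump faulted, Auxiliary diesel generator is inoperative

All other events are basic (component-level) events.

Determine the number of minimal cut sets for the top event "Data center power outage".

UPS chain inoperative [OR]: union of children's cut sets → 2 cut set(s).
Generator path down [AND]: one cut set from each child combined → 1 × 1 × 1 = 1 cut set(s).
Distribution tier lost [OR]: union of children's cut sets → 3 cut set(s).
Utility feed fails [AND]: one cut set from each child combined → 1 × 1 × 1 = 1 cut set(s).
Bus A lost [OR]: union of children's cut sets → 3 cut set(s).
Bus B fails [OR]: union of children's cut sets → 5 cut set(s).
UPS chain 2 fails [OR]: union of children's cut sets → 2 cut set(s).
Generator path 2 fails [AND]: one cut set from each child combined → 5 × 2 × 1 = 10 cut set(s).
Data center power outage [OR]: union of children's cut sets → 13 cut set(s).

13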